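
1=1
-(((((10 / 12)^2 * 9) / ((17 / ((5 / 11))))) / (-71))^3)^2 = -3814697265625 / 22436736083599722763118546944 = -0.00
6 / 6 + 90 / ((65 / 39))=55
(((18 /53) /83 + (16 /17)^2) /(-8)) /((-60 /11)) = 6222403 /305114640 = 0.02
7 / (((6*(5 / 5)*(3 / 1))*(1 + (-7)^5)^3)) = -7 / 85440854423088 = -0.00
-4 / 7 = -0.57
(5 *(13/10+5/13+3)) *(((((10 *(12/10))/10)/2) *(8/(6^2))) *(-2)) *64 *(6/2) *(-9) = 701568/65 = 10793.35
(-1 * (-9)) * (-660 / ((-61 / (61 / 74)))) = 2970 / 37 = 80.27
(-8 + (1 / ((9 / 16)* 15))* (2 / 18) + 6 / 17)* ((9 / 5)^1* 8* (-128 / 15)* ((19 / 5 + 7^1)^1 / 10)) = 161462272 / 159375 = 1013.10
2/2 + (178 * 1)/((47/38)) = 144.91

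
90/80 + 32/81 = 985/648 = 1.52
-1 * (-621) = 621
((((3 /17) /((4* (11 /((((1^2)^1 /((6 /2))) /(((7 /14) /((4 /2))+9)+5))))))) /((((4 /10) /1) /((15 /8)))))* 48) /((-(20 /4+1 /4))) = -100 /24871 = -0.00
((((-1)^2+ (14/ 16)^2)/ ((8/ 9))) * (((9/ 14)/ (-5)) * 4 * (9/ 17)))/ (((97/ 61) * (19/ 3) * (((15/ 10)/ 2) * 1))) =-5024997/ 70181440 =-0.07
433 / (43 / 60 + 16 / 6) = 25980 / 203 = 127.98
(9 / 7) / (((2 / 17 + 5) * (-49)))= -51 / 9947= -0.01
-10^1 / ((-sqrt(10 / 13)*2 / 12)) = 6*sqrt(130) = 68.41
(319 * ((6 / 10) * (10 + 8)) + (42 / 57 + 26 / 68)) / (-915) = -3710537 / 985150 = -3.77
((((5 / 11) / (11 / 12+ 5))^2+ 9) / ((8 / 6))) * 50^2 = 10299841875 / 609961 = 16886.07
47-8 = 39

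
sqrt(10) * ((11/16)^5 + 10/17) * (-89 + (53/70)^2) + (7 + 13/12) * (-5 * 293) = -142105/12 - 5729678566457 * sqrt(10)/87346380800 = -12049.52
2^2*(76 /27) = 304 /27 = 11.26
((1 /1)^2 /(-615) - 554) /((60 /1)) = -9.23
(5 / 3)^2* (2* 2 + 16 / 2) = 100 / 3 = 33.33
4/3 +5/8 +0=47/24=1.96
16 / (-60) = -0.27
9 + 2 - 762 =-751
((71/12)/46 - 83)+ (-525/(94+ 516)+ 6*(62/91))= -244041691/3064152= -79.64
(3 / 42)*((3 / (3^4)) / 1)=1 / 378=0.00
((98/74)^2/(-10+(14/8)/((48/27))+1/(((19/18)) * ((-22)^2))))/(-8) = 44159192/1815615715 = 0.02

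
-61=-61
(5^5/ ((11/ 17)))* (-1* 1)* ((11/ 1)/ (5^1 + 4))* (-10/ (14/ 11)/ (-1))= -2921875/ 63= -46378.97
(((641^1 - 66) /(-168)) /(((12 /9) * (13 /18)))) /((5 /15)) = -15525 /1456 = -10.66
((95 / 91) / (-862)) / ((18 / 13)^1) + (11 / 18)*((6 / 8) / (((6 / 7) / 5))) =387055 / 144816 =2.67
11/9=1.22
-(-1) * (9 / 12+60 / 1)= 243 / 4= 60.75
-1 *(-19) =19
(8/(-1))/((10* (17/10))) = -8/17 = -0.47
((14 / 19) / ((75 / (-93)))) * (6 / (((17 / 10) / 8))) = -41664 / 1615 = -25.80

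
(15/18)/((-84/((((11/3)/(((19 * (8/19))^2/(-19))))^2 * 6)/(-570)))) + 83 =1542097147/18579456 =83.00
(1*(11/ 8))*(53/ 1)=583/ 8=72.88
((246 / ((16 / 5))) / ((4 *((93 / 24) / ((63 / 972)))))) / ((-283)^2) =1435 / 357517296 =0.00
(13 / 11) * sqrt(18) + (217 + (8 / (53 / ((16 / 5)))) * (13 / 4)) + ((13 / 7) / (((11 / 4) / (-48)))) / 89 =39 * sqrt(2) / 11 + 396271173 / 1816045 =223.22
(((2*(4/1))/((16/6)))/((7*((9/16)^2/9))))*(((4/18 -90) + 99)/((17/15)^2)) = 531200/6069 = 87.53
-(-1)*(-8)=-8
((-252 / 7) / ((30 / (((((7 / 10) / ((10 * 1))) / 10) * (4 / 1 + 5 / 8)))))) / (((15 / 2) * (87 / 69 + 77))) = -5957 / 90000000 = -0.00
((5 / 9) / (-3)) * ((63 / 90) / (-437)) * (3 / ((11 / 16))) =56 / 43263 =0.00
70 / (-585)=-14 / 117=-0.12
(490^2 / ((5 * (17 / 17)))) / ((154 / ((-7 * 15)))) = -360150 / 11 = -32740.91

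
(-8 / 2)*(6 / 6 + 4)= -20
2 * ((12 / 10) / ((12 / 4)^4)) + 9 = 1219 / 135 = 9.03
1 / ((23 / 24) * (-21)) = -8 / 161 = -0.05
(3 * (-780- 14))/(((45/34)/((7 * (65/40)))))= -614159/30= -20471.97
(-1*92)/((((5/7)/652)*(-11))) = 419888/55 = 7634.33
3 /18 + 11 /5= 71 /30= 2.37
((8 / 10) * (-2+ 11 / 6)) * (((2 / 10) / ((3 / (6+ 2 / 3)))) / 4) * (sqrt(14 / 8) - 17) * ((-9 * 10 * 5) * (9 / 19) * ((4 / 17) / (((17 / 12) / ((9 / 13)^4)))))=-18895680 / 9225203+ 9447840 * sqrt(7) / 156828451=-1.89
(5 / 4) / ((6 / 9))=15 / 8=1.88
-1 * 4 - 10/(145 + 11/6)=-3584/881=-4.07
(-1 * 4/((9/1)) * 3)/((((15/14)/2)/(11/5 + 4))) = -3472/225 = -15.43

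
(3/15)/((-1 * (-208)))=1/1040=0.00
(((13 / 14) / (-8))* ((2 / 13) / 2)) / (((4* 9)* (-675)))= 0.00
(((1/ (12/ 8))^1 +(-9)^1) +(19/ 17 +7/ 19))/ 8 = -6635/ 7752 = -0.86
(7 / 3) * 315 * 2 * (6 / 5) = 1764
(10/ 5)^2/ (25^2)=4/ 625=0.01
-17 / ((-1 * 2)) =17 / 2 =8.50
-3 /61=-0.05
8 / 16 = 1 / 2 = 0.50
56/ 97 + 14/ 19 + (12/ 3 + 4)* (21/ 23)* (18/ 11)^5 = 594027109438/ 6826790839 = 87.01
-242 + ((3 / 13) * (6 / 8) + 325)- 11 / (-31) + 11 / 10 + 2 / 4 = 85.13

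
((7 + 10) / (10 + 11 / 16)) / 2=136 / 171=0.80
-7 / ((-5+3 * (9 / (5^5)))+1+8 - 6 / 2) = -21875 / 3152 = -6.94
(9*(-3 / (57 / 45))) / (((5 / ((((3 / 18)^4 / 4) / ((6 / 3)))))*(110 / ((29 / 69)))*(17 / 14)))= -203 / 156900480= -0.00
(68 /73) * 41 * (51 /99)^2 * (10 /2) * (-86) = -346464760 /79497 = -4358.21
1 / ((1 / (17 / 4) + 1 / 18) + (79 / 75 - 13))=-7650 / 89167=-0.09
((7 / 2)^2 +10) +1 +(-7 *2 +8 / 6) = 127 / 12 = 10.58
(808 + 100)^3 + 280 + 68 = 748613660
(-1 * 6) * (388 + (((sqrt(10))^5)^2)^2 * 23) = -1380000002328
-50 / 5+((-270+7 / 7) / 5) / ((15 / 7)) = -2633 / 75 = -35.11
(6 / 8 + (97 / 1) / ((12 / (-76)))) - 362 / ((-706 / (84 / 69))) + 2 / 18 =-179125667 / 292284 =-612.85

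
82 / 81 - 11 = -809 / 81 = -9.99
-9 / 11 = -0.82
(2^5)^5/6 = 16777216/3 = 5592405.33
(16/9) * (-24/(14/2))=-128/21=-6.10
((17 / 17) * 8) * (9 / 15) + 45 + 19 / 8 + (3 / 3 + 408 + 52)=20527 / 40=513.18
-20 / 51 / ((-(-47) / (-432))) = 2880 / 799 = 3.60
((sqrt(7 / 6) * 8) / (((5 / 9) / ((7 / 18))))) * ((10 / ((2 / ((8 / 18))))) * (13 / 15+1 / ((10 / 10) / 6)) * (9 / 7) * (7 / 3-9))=-3296 * sqrt(42) / 27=-791.13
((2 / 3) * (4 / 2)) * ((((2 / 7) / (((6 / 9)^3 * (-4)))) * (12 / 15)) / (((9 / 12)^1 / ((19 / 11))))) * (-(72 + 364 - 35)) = 91428 / 385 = 237.48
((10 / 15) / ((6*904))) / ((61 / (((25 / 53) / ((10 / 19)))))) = 95 / 52607376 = 0.00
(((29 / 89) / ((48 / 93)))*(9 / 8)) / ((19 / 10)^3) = 0.10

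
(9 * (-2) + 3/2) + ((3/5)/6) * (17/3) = -239/15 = -15.93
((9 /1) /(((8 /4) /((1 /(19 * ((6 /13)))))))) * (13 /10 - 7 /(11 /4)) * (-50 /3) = 8905 /836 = 10.65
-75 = -75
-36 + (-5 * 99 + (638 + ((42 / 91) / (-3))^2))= 18087 / 169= 107.02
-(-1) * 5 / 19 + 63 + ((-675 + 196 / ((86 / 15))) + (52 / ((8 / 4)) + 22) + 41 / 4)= -1697075 / 3268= -519.30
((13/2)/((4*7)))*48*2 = 156/7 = 22.29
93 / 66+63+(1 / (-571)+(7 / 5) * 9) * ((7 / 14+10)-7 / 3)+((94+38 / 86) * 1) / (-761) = 1030773596881 / 6165994890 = 167.17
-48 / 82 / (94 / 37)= -444 / 1927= -0.23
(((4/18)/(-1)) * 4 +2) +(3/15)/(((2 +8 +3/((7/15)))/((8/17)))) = 98254/87975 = 1.12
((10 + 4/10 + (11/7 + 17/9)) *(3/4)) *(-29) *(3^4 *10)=-244184.14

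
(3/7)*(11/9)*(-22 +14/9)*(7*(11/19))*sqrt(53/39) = -22264*sqrt(2067)/20007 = -50.59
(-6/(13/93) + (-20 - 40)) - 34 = -1780/13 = -136.92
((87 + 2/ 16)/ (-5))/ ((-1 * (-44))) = -697/ 1760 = -0.40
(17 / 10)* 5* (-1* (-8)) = 68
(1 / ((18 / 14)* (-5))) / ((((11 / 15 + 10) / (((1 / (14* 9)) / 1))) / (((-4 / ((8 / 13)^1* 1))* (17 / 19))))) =221 / 330372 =0.00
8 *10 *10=800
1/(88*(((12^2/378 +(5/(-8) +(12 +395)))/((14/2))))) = 147/751685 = 0.00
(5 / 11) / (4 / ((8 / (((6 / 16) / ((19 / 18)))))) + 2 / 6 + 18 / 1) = 2280 / 92851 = 0.02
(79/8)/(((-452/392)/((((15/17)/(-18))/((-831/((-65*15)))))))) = 6290375/12770808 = 0.49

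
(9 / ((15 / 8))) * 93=2232 / 5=446.40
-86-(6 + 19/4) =-387/4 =-96.75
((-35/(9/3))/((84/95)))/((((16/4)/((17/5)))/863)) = -1393745/144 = -9678.78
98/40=49/20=2.45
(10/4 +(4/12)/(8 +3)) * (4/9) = 334/297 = 1.12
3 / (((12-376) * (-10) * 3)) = 1 / 3640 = 0.00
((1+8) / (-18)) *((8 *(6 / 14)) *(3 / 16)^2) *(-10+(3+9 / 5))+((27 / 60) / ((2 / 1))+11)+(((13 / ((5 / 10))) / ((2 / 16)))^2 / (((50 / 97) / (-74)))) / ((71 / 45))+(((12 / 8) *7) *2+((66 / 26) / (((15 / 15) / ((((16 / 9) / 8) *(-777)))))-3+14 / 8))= -4069854751439 / 1033760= -3936943.54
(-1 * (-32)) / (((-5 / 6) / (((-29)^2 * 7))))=-1130304 / 5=-226060.80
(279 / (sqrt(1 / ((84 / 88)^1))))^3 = 456070419 *sqrt(462) / 484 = 20253847.27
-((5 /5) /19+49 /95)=-54 /95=-0.57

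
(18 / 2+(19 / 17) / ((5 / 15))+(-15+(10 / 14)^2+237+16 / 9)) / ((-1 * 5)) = -1774097 / 37485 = -47.33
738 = 738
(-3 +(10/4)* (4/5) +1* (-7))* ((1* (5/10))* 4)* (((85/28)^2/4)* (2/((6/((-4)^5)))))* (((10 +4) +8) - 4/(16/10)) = 12022400/49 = 245355.10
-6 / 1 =-6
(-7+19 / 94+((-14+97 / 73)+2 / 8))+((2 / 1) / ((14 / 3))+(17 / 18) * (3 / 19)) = -102078055 / 5475876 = -18.64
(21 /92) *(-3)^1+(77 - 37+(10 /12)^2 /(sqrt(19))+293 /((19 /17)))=25 *sqrt(19) /684+526975 /1748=301.63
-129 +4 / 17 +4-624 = -12729 / 17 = -748.76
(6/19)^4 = 1296/130321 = 0.01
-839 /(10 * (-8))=839 /80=10.49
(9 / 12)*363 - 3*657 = -6795 / 4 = -1698.75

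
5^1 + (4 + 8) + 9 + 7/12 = 319/12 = 26.58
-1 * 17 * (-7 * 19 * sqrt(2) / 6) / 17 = 133 * sqrt(2) / 6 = 31.35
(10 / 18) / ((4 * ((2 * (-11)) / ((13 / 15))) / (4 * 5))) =-65 / 594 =-0.11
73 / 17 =4.29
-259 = -259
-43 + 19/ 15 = -626/ 15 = -41.73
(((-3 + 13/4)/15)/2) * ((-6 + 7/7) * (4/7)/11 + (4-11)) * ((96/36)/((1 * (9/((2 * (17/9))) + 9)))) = -0.01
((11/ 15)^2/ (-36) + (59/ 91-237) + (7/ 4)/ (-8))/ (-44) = 1395096413/ 259459200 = 5.38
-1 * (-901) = 901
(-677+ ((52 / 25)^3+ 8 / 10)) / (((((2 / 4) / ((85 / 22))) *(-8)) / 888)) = 19672007079 / 34375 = 572276.57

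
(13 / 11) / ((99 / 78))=338 / 363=0.93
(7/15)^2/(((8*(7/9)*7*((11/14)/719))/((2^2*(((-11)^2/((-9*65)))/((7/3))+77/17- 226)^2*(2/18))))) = 19005169253933756/190388323125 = 99823.19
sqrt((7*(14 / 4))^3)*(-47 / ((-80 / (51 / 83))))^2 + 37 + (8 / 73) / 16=52.81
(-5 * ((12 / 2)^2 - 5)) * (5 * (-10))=7750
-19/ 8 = -2.38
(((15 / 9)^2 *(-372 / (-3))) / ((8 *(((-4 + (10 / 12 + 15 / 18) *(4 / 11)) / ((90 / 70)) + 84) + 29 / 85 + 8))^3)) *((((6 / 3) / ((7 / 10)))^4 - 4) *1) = 52090870198111903125 / 892208986000402295247904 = 0.00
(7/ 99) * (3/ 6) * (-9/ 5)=-7/ 110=-0.06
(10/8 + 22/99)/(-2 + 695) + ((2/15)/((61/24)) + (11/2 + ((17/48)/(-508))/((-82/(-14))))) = 3521156459831/633932671680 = 5.55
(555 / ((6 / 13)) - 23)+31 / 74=43657 / 37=1179.92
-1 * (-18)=18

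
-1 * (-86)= 86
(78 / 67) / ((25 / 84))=6552 / 1675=3.91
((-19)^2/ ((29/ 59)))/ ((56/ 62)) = 660269/ 812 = 813.14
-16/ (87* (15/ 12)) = -64/ 435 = -0.15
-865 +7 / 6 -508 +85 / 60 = -16445 / 12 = -1370.42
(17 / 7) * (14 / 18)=1.89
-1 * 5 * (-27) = 135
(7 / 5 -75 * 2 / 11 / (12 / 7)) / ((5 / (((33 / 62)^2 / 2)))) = -71379 / 384400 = -0.19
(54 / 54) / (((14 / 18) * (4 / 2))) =9 / 14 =0.64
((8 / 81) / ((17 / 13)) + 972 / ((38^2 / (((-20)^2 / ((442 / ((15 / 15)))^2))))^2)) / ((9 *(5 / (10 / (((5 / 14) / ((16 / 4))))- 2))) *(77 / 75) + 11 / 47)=4469261743542938200 / 38702799930927054897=0.12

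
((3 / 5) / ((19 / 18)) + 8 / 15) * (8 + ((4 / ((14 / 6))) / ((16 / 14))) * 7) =5809 / 285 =20.38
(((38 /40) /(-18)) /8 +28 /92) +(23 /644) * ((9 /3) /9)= 0.31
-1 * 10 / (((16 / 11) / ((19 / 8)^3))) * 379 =-142975855 / 4096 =-34906.21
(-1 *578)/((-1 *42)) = 289/21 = 13.76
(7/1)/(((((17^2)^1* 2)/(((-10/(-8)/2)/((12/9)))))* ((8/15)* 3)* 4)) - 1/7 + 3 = 11841115/4143104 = 2.86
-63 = -63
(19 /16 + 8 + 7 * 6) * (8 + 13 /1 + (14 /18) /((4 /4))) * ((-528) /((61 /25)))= -14714700 /61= -241224.59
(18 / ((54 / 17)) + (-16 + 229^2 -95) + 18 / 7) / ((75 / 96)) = 35171296 / 525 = 66992.94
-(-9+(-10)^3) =1009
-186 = -186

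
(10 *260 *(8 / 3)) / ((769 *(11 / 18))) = 124800 / 8459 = 14.75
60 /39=20 /13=1.54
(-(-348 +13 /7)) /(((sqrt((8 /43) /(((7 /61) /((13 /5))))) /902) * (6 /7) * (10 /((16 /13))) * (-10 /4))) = -4371092 * sqrt(2386930) /773175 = -8734.38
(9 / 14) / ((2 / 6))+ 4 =83 / 14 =5.93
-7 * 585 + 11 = -4084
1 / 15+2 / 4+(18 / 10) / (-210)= 293 / 525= 0.56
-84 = -84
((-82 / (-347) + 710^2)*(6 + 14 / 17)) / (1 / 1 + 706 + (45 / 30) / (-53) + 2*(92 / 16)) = 4787.58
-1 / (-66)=0.02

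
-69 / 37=-1.86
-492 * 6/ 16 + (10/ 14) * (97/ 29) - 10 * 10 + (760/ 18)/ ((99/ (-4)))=-102669587/ 361746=-283.82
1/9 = 0.11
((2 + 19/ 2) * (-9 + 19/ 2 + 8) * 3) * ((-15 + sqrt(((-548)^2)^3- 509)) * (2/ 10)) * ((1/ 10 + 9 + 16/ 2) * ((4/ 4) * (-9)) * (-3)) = -16247223/ 40 + 5415741 * sqrt(27082163202493955)/ 200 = 4456249791442.74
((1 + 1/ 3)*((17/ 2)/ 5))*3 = 34/ 5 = 6.80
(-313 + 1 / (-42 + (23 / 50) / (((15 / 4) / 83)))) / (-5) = 3735091 / 59660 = 62.61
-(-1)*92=92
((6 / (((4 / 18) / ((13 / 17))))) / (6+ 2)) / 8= 351 / 1088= 0.32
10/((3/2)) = 20/3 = 6.67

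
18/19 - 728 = -727.05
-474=-474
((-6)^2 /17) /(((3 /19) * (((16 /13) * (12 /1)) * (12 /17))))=247 /192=1.29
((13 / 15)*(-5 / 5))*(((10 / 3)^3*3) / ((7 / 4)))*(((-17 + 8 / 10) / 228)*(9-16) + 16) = -3259880 / 3591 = -907.79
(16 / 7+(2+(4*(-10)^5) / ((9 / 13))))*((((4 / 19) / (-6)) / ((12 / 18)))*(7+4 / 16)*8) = 2111184340 / 1197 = 1763729.61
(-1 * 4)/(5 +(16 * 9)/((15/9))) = -20/457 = -0.04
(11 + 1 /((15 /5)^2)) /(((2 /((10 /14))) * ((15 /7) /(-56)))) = -2800 /27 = -103.70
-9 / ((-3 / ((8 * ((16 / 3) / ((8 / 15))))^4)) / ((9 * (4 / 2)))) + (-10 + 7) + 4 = 2211840001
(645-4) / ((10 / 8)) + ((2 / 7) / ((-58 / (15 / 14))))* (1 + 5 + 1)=512.76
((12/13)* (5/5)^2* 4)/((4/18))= 16.62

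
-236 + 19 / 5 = -1161 / 5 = -232.20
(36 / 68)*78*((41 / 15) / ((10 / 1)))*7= 33579 / 425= 79.01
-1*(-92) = 92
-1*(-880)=880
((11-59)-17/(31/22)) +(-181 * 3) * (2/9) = -16808/93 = -180.73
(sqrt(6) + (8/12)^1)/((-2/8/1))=-12.46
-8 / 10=-4 / 5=-0.80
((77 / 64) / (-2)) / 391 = -77 / 50048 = -0.00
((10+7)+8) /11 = 25 /11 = 2.27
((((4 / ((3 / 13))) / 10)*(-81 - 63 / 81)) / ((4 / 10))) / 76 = -2392 / 513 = -4.66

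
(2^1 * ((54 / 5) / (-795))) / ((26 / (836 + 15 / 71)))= -82206 / 94075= -0.87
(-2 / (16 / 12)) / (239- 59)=-1 / 120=-0.01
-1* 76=-76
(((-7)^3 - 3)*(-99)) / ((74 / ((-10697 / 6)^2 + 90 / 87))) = 6314819176523 / 4292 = 1471299901.33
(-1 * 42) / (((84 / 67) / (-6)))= 201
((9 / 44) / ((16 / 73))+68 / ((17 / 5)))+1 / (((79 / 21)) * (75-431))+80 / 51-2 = 5175323573 / 252441024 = 20.50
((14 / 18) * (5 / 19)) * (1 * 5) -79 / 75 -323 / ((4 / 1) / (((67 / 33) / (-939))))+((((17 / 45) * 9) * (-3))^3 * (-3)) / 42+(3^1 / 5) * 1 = 157731812771 / 2060635500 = 76.55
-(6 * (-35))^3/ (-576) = -128625/ 8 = -16078.12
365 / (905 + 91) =0.37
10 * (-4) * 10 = -400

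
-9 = -9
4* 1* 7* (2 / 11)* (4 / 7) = 32 / 11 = 2.91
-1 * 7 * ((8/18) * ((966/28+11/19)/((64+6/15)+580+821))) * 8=-746480/1252917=-0.60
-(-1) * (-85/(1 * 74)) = -1.15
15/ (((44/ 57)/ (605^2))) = 28450125/ 4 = 7112531.25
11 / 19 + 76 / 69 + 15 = 21868 / 1311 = 16.68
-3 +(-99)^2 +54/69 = 225372/23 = 9798.78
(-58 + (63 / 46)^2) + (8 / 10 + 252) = 2080829 / 10580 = 196.68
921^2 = 848241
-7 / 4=-1.75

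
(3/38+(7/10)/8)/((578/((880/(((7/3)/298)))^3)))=769947496777958400/1883413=408804386917.77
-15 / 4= -3.75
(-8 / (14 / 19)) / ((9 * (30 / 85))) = -646 / 189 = -3.42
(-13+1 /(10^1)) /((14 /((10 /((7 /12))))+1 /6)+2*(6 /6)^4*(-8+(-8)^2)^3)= -0.00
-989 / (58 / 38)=-18791 / 29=-647.97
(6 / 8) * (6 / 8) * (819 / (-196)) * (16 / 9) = -117 / 28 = -4.18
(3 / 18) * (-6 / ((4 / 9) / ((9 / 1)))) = -81 / 4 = -20.25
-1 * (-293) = 293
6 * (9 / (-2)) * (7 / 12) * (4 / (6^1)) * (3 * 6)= -189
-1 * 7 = -7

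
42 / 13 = 3.23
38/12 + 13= 97/6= 16.17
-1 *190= -190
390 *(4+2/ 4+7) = 4485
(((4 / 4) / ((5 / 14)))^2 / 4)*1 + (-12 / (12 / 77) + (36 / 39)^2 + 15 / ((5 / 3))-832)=-3790619 / 4225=-897.19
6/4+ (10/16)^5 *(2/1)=27701/16384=1.69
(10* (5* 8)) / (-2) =-200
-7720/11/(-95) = 1544/209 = 7.39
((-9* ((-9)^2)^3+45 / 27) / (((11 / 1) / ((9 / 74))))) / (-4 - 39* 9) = 148.97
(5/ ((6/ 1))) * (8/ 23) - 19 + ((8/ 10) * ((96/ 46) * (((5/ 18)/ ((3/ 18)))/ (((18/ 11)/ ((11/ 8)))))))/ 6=-11377/ 621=-18.32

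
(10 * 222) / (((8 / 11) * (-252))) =-2035 / 168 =-12.11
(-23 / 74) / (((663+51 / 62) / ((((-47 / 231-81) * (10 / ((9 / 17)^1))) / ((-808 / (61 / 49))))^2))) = -99186188502537025 / 37931532658170641028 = -0.00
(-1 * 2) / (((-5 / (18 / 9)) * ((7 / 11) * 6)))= 22 / 105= 0.21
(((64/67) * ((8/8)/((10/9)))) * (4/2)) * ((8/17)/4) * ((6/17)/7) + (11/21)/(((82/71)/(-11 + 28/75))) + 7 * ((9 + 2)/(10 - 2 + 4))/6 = -5344420717/1428989400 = -3.74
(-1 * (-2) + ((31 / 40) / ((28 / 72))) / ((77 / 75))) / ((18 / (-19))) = -161443 / 38808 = -4.16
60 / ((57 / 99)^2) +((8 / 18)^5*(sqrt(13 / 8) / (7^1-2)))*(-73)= 65340 / 361-18688*sqrt(26) / 295245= 180.67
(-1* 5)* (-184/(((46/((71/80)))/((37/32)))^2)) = 0.46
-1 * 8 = -8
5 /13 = 0.38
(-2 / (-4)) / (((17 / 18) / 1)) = 9 / 17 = 0.53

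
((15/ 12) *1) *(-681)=-3405/ 4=-851.25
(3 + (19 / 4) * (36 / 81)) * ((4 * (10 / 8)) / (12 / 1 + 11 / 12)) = 1.98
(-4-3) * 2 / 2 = -7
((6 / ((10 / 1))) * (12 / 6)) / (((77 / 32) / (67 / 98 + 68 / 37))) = 877728 / 698005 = 1.26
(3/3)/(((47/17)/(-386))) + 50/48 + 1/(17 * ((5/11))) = -13274197/95880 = -138.45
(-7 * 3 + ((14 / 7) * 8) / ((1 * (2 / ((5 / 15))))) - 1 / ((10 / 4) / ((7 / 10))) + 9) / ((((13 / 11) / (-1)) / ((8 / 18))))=31724 / 8775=3.62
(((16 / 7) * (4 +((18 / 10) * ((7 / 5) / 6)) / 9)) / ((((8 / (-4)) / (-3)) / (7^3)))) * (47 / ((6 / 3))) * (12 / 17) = 33550104 / 425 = 78941.42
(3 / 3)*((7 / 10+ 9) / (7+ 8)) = 97 / 150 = 0.65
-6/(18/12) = -4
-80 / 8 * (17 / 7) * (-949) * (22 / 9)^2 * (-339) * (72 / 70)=-7058768288 / 147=-48018831.89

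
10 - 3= 7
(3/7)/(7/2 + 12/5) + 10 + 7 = 7051/413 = 17.07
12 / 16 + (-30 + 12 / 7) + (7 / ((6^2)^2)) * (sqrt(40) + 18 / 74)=-1026923 / 37296 + 7 * sqrt(10) / 648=-27.50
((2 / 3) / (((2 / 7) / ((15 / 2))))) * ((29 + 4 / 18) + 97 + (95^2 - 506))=2723245 / 18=151291.39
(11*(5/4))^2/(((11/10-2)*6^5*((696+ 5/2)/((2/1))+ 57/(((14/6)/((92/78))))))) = -275275/3852339264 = -0.00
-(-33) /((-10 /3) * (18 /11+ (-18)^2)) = -121 /3980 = -0.03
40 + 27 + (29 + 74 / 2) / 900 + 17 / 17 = 68.07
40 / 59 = 0.68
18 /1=18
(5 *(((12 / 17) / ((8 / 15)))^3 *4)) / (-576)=-50625 / 628864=-0.08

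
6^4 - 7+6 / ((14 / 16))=9071 / 7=1295.86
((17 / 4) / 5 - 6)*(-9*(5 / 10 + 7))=347.62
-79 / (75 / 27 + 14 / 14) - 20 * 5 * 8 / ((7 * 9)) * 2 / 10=-50233 / 2142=-23.45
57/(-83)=-57/83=-0.69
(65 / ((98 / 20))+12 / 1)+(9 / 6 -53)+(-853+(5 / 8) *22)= -169635 / 196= -865.48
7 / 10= 0.70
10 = 10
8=8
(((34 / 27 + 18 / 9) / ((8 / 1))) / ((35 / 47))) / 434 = 517 / 410130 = 0.00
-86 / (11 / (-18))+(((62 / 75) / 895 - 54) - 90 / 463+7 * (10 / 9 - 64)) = -362743850452 / 1025602875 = -353.69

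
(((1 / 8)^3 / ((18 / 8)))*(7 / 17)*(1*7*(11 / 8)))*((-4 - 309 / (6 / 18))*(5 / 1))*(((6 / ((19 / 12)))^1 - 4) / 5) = 26411 / 39168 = 0.67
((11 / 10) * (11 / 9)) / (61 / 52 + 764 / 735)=154154 / 253689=0.61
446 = 446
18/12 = 3/2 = 1.50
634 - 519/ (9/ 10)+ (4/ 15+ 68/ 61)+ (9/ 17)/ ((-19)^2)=109904141/ 1871785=58.72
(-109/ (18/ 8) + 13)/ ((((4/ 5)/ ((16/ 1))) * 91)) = -7.79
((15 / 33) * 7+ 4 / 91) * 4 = 12916 / 1001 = 12.90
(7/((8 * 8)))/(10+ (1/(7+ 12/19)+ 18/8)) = 1015/114896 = 0.01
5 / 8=0.62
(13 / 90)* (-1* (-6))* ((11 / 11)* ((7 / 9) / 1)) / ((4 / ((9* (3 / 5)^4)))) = 2457 / 12500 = 0.20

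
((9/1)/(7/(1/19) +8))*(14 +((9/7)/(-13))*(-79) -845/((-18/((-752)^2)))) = 21742232905/12831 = 1694508.06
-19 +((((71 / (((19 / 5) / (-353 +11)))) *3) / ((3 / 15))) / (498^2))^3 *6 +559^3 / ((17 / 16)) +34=3654971464286766639469 / 22231945389092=164401783.12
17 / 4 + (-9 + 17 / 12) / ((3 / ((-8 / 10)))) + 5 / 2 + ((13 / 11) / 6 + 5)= 27659 / 1980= 13.97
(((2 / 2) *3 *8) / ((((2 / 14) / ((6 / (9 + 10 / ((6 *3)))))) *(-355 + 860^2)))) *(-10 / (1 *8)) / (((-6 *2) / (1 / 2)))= 63 / 8476676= 0.00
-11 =-11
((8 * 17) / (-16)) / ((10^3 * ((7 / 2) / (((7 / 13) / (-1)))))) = 17 / 13000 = 0.00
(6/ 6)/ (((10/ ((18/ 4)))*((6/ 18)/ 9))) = 243/ 20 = 12.15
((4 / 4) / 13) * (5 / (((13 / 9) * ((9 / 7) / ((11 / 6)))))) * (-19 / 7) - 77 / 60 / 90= -953513 / 912600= -1.04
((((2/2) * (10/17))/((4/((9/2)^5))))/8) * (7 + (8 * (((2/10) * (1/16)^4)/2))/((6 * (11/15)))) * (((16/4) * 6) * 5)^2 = 167612306302125/49020928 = 3419198.97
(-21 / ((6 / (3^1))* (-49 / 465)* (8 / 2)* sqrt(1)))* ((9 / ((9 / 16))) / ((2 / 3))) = 4185 / 7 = 597.86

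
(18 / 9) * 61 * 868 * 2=211792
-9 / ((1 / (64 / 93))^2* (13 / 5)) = -20480 / 12493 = -1.64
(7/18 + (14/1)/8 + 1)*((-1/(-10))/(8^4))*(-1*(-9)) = 113/163840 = 0.00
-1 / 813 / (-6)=0.00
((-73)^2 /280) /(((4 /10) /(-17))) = -90593 /112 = -808.87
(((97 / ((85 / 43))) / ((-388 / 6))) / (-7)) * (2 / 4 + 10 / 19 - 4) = -14577 / 45220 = -0.32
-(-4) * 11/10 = 22/5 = 4.40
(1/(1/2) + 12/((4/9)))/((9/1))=29/9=3.22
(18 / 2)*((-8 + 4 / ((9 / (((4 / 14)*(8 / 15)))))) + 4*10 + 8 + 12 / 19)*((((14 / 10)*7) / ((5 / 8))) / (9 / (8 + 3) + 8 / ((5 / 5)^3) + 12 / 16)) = 1800582784 / 2999625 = 600.27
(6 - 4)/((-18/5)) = -5/9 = -0.56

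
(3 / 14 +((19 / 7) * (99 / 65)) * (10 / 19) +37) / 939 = 7169 / 170898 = 0.04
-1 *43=-43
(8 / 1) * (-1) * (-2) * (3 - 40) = -592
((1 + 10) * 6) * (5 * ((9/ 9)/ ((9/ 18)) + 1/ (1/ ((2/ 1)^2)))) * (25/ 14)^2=309375/ 49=6313.78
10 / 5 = 2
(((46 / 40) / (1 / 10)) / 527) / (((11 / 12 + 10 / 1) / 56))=7728 / 69037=0.11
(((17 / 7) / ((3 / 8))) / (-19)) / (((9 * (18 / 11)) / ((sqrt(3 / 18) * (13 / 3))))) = -4862 * sqrt(6) / 290871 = -0.04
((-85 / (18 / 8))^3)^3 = -60716992766464000000000 / 387420489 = -156721171157429.42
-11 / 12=-0.92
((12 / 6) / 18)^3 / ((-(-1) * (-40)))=-1 / 29160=-0.00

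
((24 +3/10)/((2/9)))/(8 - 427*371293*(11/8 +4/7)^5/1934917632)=83232582301309206528/4346855780450319655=19.15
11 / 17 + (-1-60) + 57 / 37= -36993 / 629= -58.81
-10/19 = -0.53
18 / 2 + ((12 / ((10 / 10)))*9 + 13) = 130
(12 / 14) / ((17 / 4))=24 / 119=0.20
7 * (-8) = -56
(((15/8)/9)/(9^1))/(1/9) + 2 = 53/24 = 2.21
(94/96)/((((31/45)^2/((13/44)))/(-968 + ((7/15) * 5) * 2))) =-198651375/338272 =-587.25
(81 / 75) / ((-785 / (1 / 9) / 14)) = -42 / 19625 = -0.00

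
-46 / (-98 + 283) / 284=-23 / 26270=-0.00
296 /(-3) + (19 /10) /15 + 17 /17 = -4877 /50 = -97.54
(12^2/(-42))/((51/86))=-5.78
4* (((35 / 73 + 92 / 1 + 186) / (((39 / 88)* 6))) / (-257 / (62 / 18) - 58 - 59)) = -2520796 / 1153035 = -2.19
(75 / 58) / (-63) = -0.02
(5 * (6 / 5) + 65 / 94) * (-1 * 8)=-2516 / 47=-53.53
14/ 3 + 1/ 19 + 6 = 611/ 57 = 10.72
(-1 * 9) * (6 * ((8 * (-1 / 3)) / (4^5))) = 9 / 64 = 0.14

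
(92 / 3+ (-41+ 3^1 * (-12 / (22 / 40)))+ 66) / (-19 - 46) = 0.15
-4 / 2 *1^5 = -2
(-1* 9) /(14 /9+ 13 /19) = -1539 /383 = -4.02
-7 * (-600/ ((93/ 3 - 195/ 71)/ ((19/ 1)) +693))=5665800/ 936863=6.05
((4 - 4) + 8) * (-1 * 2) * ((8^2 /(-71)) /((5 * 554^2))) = 256 /27238795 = 0.00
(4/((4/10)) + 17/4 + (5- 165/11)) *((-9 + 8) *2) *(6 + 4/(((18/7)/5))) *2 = -2108/9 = -234.22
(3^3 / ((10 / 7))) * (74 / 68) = 6993 / 340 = 20.57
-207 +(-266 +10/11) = -5193/11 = -472.09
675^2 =455625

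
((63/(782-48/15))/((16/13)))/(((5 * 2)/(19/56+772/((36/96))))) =4496869/332288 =13.53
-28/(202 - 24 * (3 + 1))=-14/53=-0.26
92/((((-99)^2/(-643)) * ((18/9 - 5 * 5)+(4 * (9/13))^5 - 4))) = -21964208708/494374838265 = -0.04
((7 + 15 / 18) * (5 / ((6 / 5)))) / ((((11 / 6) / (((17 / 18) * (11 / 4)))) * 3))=19975 / 1296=15.41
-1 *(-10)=10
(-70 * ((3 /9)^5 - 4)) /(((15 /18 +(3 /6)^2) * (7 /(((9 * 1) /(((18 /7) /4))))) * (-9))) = -543760 /9477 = -57.38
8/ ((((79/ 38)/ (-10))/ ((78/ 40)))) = -5928/ 79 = -75.04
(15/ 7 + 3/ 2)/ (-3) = -17/ 14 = -1.21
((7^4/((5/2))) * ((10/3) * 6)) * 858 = 16480464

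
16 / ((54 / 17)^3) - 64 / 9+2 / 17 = -2173048 / 334611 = -6.49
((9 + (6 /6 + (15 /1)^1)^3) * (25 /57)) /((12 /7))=718375 /684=1050.26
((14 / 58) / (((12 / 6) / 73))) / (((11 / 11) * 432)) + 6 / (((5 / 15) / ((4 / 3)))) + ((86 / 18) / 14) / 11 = 46402691 / 1929312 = 24.05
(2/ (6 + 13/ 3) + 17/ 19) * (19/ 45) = 641/ 1395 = 0.46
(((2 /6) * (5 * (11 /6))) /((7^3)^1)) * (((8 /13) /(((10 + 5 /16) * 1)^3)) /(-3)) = -16384 /9833098275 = -0.00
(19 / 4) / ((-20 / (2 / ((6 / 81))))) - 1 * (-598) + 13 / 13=592.59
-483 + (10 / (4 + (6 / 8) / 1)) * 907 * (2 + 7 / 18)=697427 / 171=4078.52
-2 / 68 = -0.03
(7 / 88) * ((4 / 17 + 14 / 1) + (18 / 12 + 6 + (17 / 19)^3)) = 36650901 / 20522128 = 1.79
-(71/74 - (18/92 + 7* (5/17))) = 18735/14467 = 1.30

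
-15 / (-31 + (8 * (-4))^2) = -5 / 331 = -0.02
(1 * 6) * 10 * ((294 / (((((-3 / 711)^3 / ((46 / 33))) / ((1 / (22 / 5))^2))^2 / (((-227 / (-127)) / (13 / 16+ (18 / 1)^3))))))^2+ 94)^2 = 2815695379076570563201476000000000000000000000.00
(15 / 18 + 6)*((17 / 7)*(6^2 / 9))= 1394 / 21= 66.38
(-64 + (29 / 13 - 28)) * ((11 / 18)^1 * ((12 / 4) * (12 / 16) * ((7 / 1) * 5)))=-449295 / 104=-4320.14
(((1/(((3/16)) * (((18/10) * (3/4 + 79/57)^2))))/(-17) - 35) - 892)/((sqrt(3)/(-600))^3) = 89704807144000000 * sqrt(3)/4031873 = 38536254404.98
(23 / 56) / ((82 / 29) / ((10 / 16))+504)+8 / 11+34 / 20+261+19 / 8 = 265.80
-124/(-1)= 124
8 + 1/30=241/30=8.03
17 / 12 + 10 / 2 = 77 / 12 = 6.42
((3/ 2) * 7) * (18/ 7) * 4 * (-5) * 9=-4860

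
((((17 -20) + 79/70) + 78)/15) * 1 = 5329/1050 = 5.08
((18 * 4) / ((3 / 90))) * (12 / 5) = 5184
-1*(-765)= 765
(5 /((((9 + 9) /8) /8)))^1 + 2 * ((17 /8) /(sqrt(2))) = 17 * sqrt(2) /8 + 160 /9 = 20.78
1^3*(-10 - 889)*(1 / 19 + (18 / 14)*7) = -154628 / 19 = -8138.32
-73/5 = -14.60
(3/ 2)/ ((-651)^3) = -1/ 183929634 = -0.00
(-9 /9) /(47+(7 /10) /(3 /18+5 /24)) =-15 /733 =-0.02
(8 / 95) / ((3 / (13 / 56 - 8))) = -29 / 133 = -0.22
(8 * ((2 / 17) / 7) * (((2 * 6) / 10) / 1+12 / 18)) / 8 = 8 / 255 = 0.03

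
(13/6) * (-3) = -13/2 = -6.50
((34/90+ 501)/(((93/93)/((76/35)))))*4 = 6858848/1575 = 4354.82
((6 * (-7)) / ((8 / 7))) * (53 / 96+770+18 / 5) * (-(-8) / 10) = -18208057 / 800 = -22760.07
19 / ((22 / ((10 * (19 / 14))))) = 1805 / 154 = 11.72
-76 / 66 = -38 / 33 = -1.15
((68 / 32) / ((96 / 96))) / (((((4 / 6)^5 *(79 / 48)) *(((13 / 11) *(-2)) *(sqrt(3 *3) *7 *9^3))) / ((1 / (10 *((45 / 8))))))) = -187 / 38820600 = -0.00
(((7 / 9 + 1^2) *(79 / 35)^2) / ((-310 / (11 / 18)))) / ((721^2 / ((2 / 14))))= -274604 / 55965627199125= -0.00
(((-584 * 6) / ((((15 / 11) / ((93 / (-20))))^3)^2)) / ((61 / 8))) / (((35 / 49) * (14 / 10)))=-344326452986912979 / 476562500000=-722521.08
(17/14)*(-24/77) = -204/539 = -0.38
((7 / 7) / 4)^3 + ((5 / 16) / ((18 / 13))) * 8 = 1.82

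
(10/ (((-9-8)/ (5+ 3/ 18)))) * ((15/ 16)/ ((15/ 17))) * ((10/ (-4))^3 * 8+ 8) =6045/ 16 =377.81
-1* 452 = -452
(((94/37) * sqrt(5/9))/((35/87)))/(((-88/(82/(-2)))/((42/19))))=167649 * sqrt(5)/77330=4.85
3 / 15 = 1 / 5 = 0.20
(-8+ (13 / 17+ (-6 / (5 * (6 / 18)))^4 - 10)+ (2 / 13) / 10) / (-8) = -5205299 / 276250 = -18.84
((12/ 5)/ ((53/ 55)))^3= 15.45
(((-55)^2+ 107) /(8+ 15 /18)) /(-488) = -2349 /3233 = -0.73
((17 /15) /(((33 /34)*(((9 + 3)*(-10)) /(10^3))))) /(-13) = 2890 /3861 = 0.75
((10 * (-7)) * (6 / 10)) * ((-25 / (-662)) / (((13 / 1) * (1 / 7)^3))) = -180075 / 4303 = -41.85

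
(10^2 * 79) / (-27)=-7900 / 27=-292.59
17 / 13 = 1.31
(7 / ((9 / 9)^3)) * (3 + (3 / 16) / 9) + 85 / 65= 14011 / 624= 22.45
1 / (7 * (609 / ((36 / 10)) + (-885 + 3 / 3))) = -6 / 30023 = -0.00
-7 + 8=1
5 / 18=0.28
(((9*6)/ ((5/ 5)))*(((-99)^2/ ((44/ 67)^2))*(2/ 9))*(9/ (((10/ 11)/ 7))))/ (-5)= -755943111/ 200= -3779715.56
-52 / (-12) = 13 / 3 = 4.33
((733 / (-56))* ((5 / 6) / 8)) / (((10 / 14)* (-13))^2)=-5131 / 324480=-0.02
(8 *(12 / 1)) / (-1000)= -12 / 125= -0.10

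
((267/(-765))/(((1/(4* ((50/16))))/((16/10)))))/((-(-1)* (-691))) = 356/35241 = 0.01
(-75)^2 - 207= 5418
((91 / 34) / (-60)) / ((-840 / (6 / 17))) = 0.00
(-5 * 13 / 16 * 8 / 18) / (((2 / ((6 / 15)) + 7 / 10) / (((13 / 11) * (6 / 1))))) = -4225 / 1881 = -2.25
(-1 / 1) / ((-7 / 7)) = 1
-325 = -325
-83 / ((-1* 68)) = 1.22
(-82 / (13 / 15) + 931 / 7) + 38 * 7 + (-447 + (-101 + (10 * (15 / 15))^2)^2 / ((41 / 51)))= -75351 / 533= -141.37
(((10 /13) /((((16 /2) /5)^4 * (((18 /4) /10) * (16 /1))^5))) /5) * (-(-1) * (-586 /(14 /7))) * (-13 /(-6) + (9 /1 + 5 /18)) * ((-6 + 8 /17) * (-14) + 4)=-10197201171875 /30788409360384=-0.33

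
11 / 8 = 1.38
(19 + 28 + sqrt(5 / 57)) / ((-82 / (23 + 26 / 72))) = -39527 / 2952 - 841 * sqrt(285) / 168264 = -13.47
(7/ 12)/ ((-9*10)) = -7/ 1080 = -0.01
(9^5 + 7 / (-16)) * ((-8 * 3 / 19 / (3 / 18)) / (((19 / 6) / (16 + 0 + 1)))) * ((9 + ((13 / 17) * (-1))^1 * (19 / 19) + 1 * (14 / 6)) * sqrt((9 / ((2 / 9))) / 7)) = -5892574149 * sqrt(14) / 361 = -61074774.49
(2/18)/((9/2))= 2/81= 0.02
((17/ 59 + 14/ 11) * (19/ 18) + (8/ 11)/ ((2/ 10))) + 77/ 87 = 2089921/ 338778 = 6.17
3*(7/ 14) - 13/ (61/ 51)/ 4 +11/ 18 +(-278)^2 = 169714333/ 2196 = 77283.39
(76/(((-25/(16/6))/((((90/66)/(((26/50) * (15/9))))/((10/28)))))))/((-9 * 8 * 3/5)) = 1064/1287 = 0.83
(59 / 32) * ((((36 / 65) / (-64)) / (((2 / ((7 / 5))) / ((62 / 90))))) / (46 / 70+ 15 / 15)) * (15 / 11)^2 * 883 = -712218087 / 93423616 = -7.62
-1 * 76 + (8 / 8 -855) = -930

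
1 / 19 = 0.05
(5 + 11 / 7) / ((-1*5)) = -46 / 35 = -1.31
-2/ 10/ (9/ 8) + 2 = 82/ 45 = 1.82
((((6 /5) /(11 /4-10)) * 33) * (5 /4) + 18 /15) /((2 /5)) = -408 /29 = -14.07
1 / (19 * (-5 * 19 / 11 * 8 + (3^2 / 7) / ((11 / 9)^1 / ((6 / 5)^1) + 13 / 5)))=-75229 / 98247290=-0.00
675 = 675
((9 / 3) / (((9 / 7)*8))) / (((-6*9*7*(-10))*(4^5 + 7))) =1 / 13361760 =0.00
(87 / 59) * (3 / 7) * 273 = 10179 / 59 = 172.53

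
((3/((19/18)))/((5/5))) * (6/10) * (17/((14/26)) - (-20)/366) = 2187702/40565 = 53.93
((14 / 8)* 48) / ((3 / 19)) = 532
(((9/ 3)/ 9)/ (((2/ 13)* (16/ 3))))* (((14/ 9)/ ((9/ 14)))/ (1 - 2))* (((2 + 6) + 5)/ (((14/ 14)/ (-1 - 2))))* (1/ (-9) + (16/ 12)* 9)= 886067/ 1944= 455.80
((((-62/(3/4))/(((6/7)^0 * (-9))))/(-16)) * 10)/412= -155/11124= -0.01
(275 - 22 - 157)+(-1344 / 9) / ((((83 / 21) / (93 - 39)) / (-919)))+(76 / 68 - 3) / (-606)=801676422032 / 427533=1875121.74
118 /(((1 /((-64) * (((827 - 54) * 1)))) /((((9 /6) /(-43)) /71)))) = 8756544 /3053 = 2868.18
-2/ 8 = -1/ 4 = -0.25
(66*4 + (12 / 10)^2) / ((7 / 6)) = 5688 / 25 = 227.52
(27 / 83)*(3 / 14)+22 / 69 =31153 / 80178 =0.39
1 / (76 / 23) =23 / 76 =0.30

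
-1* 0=0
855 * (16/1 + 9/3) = 16245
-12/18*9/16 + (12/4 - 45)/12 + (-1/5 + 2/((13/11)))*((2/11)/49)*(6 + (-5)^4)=-106773/280280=-0.38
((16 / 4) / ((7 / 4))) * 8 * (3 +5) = 1024 / 7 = 146.29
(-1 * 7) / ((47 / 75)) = -525 / 47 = -11.17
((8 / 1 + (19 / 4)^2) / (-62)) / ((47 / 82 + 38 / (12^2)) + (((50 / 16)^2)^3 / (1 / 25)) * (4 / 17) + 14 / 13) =-81669040128 / 907952599528859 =-0.00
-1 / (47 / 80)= -80 / 47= -1.70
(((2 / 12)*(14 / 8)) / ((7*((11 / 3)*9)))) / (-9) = -1 / 7128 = -0.00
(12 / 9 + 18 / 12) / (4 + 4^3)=1 / 24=0.04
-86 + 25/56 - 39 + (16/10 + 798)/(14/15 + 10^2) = -4944243/42392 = -116.63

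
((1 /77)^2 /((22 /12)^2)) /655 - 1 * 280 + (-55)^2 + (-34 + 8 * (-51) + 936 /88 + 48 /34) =18493412899342 /7988349215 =2315.05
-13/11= -1.18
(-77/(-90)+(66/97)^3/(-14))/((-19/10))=-478993427/1092469581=-0.44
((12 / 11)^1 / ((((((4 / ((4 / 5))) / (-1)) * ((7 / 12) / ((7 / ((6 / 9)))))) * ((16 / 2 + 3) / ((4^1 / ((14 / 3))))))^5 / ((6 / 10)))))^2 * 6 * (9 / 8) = 1888627587614233803620352 / 216437582320051337531494140625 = 0.00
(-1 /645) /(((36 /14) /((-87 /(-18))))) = -203 /69660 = -0.00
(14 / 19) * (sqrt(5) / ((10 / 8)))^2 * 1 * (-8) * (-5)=1792 / 19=94.32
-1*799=-799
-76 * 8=-608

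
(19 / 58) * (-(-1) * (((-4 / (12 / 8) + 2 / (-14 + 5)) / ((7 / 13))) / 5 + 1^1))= -437 / 18270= -0.02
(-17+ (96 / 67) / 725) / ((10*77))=-825679 / 37402750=-0.02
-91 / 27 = -3.37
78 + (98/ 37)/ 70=14437/ 185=78.04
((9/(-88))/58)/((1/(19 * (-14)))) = 1197/2552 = 0.47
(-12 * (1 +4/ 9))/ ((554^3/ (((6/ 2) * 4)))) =-0.00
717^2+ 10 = 514099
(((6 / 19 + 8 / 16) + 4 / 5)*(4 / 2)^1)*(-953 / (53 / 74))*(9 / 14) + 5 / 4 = -389528347 / 140980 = -2763.00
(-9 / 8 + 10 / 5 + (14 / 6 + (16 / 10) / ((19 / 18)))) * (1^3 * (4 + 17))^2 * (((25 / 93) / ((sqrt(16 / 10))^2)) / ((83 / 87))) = 1147919325 / 3128768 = 366.89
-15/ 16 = -0.94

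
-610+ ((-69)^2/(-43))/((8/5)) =-233645/344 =-679.20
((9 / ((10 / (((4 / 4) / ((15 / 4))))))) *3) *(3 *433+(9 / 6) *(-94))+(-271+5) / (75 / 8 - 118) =18166636 / 21725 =836.21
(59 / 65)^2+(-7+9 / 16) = -379479 / 67600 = -5.61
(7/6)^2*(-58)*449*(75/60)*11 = -35091595/72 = -487383.26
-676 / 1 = -676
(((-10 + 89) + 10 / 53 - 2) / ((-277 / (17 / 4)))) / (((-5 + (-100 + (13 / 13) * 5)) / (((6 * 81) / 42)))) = 5633307 / 41106800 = 0.14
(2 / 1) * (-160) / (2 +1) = -320 / 3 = -106.67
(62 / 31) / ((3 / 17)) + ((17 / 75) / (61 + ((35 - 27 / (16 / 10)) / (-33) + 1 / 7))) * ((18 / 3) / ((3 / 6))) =95557442 / 8398275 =11.38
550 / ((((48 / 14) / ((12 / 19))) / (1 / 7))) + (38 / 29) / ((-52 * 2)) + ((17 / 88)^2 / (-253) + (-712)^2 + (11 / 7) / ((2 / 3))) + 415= 49843510378806707 / 98237851712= 507375.82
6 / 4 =3 / 2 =1.50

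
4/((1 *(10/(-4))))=-8/5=-1.60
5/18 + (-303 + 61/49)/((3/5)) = -443335/882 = -502.65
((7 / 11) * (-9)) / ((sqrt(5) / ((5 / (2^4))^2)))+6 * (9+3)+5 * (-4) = 52 -315 * sqrt(5) / 2816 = 51.75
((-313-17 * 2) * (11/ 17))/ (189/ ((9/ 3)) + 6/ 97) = -370249/ 103989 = -3.56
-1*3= -3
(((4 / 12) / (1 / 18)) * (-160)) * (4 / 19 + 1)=-22080 / 19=-1162.11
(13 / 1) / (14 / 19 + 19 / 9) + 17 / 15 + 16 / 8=56234 / 7305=7.70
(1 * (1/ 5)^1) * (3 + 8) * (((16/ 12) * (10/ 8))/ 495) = 1/ 135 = 0.01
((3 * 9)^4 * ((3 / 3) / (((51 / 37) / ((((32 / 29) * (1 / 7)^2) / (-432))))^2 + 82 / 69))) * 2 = 0.00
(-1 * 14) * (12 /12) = -14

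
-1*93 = -93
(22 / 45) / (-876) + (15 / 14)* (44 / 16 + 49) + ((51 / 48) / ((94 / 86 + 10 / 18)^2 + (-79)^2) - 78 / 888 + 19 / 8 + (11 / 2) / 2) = 2309810507719056329 / 38189288931791760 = 60.48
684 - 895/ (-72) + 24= 51871/ 72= 720.43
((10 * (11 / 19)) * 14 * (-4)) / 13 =-6160 / 247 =-24.94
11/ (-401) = -0.03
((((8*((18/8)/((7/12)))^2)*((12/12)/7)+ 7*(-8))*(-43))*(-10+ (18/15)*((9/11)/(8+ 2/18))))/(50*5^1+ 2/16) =-16591609856/250515195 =-66.23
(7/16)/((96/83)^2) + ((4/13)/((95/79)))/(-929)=55280375149/169178480640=0.33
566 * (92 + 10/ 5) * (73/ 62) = 1941946/ 31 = 62643.42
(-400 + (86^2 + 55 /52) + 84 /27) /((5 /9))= 3276079 /260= 12600.30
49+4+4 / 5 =269 / 5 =53.80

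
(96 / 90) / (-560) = -1 / 525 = -0.00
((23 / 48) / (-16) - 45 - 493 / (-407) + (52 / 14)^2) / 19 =-459834817 / 291008256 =-1.58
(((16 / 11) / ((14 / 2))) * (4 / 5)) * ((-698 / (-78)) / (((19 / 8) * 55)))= 178688 / 15690675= 0.01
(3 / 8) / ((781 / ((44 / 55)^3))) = 24 / 97625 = 0.00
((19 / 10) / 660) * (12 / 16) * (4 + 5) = 171 / 8800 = 0.02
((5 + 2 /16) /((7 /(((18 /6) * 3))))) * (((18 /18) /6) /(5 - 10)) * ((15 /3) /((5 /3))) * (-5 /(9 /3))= 123 /112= 1.10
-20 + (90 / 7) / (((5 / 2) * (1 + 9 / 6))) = -628 / 35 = -17.94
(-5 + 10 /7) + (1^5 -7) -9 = -130 /7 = -18.57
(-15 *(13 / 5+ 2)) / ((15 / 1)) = -4.60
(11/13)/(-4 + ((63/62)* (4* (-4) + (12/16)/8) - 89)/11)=-240064/3847207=-0.06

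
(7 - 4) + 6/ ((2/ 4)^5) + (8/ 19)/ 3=11123/ 57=195.14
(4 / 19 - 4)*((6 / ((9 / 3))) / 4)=-1.89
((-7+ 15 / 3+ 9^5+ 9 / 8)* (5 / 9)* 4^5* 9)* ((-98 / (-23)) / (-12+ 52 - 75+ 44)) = 29627987200 / 207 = 143130372.95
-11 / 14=-0.79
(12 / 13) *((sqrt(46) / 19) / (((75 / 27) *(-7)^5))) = -108 *sqrt(46) / 103783225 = -0.00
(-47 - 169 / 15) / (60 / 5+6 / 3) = -437 / 105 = -4.16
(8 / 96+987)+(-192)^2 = 454213 / 12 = 37851.08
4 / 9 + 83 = 751 / 9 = 83.44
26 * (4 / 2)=52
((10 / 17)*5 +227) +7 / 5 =19664 / 85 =231.34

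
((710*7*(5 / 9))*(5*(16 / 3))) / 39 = 1988000 / 1053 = 1887.94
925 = 925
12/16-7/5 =-13/20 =-0.65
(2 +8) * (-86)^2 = 73960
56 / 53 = 1.06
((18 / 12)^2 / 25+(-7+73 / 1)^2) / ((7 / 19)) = 8276571 / 700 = 11823.67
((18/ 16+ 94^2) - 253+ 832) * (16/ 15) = 150658/ 15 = 10043.87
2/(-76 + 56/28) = -1/37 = -0.03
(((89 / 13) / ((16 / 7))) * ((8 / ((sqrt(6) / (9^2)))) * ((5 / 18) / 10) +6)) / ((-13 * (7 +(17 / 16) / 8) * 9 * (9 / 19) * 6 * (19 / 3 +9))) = -23674 * sqrt(6) / 95818437 - 47348 / 95818437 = -0.00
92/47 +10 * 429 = 201722/47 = 4291.96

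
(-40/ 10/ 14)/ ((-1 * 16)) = 1/ 56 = 0.02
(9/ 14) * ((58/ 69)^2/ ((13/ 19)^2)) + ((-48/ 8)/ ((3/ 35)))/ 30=-2559043/ 1877421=-1.36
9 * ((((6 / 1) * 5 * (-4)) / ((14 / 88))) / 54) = -880 / 7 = -125.71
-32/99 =-0.32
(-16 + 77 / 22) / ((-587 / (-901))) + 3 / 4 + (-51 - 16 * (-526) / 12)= 4451081 / 7044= 631.90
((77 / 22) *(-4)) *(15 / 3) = -70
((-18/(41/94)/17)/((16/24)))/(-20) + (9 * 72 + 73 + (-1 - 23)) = 4859359/6970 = 697.18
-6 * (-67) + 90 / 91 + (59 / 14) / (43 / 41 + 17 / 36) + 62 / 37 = 407.44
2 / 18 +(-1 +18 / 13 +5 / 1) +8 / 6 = 799 / 117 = 6.83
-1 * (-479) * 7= 3353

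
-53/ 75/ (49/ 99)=-1749/ 1225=-1.43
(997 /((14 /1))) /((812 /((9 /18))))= 997 /22736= 0.04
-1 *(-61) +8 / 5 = 313 / 5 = 62.60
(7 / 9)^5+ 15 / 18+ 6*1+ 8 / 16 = 449833 / 59049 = 7.62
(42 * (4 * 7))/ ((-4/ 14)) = -4116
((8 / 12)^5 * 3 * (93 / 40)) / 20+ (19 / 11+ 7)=65141 / 7425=8.77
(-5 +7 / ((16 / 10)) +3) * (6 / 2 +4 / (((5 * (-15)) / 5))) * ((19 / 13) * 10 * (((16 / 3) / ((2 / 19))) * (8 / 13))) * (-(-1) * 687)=1030386416 / 507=2032320.35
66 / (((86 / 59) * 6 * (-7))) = -649 / 602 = -1.08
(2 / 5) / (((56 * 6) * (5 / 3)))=1 / 1400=0.00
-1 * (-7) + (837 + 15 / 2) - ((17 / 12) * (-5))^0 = 1701 / 2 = 850.50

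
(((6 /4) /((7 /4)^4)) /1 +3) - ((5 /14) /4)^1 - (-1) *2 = 97397 /19208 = 5.07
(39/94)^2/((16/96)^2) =13689/2209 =6.20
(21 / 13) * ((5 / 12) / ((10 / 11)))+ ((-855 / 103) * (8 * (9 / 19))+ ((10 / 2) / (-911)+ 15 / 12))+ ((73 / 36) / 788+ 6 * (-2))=-41.47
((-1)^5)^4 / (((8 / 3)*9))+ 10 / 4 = 61 / 24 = 2.54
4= 4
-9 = -9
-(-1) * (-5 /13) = -5 /13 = -0.38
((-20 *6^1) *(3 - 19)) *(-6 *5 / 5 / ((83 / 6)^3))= -2488320 / 571787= -4.35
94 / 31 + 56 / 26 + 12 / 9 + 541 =661951 / 1209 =547.52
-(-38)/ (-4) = -19/ 2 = -9.50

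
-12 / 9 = -1.33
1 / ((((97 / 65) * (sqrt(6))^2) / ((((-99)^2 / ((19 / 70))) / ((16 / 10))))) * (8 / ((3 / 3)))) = 37162125 / 117952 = 315.06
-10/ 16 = -5/ 8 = -0.62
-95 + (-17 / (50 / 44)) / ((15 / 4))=-37121 / 375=-98.99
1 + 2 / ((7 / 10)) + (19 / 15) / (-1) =272 / 105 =2.59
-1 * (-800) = 800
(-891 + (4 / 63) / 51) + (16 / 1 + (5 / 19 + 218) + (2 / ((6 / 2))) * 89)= -36469616 / 61047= -597.40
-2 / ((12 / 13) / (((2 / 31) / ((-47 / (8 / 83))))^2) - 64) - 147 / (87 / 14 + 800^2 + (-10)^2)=-90305272272398 / 393166127586881045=-0.00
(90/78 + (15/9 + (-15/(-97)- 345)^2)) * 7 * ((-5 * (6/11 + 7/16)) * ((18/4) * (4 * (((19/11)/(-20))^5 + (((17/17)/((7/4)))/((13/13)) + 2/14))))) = -5835996150908594963809917/110946317740544000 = -52601981.48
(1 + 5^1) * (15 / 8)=45 / 4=11.25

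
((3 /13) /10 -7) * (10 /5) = -13.95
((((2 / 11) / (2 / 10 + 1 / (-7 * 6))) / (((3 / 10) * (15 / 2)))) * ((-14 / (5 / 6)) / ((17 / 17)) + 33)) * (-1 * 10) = -30240 / 407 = -74.30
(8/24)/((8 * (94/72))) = 3/94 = 0.03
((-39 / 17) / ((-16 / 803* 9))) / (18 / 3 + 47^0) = 10439 / 5712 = 1.83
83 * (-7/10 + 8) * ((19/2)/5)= 115121/100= 1151.21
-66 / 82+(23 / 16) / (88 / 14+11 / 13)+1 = 168885 / 425744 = 0.40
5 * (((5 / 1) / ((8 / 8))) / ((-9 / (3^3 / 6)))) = -25 / 2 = -12.50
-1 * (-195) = 195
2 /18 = 1 /9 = 0.11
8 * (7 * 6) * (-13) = -4368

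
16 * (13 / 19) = 208 / 19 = 10.95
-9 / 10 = -0.90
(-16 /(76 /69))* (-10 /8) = 345 /19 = 18.16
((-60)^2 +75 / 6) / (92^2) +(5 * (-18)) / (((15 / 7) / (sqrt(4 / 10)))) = 7225 / 16928-42 * sqrt(10) / 5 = -26.14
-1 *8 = -8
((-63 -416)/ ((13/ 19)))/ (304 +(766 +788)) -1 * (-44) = 43.62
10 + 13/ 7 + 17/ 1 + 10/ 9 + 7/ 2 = 4217/ 126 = 33.47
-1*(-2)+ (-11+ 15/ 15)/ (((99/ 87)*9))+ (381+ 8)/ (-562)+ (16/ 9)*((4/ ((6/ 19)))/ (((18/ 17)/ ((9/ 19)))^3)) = 141457379/ 60255954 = 2.35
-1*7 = -7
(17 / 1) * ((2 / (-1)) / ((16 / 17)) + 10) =1071 / 8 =133.88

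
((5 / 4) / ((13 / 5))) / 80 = 5 / 832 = 0.01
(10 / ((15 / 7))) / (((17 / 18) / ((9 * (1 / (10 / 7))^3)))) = 64827 / 4250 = 15.25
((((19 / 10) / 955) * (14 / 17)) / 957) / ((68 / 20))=133 / 264127215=0.00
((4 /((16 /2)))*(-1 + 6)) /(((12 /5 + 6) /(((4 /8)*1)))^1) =25 /168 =0.15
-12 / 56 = -3 / 14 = -0.21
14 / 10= 7 / 5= 1.40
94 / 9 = 10.44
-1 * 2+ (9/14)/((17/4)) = -1.85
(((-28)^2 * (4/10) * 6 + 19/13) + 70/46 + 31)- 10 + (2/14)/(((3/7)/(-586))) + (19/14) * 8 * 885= 355354397/31395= 11318.82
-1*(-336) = 336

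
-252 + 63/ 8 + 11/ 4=-1931/ 8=-241.38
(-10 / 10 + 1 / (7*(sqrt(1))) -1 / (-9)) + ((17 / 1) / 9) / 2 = 0.20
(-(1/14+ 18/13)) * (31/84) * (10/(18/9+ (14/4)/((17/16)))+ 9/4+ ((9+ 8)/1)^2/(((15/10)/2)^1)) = -16454645/78624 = -209.28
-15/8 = -1.88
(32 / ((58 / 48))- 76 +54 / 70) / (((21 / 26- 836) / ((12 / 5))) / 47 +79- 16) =-725530728 / 827485855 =-0.88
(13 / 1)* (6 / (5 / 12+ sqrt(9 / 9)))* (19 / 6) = 2964 / 17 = 174.35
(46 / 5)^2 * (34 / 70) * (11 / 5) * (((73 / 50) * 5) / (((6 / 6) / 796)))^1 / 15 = 11496435368 / 328125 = 35036.76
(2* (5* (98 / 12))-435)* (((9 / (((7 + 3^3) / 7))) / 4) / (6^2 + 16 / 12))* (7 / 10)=-3339 / 1088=-3.07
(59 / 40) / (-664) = -59 / 26560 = -0.00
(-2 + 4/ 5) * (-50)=60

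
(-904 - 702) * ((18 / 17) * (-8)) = 231264 / 17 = 13603.76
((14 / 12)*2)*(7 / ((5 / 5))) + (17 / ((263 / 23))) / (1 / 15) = 30482 / 789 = 38.63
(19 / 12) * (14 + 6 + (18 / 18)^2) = 33.25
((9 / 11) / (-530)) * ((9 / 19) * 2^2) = -162 / 55385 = -0.00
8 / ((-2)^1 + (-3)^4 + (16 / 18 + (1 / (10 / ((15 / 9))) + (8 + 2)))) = 144 / 1621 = 0.09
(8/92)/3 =2/69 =0.03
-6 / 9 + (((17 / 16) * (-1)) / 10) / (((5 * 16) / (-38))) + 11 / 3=19523 / 6400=3.05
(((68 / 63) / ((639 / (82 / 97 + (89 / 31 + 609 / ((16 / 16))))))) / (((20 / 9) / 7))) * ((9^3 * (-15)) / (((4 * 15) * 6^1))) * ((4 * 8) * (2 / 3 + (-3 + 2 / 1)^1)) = 1127572056 / 1067485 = 1056.29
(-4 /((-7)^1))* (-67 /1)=-268 /7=-38.29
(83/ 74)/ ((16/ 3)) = 249/ 1184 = 0.21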